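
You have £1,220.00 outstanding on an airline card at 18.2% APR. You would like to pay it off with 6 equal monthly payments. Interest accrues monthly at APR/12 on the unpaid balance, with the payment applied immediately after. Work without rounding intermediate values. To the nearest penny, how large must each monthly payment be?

Monthly rate r = 18.2%/12 = 1.51667% = 0.0151667.
Level-payment amortization: P = B₀·r / (1 − (1+r)^(−n)) = 1220.00·0.0151667 / (1 − 1.01517^(−6)).
Denominator 1 − (1+r)^(−6) = 0.0863583167.
P = 18.5033 / 0.0863583167 ≈ 214.26.

£214.26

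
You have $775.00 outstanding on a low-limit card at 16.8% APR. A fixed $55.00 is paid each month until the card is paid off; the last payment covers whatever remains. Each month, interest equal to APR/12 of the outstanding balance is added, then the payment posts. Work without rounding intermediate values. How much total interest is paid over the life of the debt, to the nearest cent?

Monthly rate r = 16.8%/12 = 1.4% = 0.014.
Payoff takes n = ⌈−ln(1 − rB₀/P)/ln(1+r)⌉ = ⌈15.805⌉ = 16 payments; the last is $44.35.
Total paid = 15·$55.00 + $44.35 = $869.35.
Total interest = total paid − principal = $869.35 − $775.00 = $94.35.

$94.35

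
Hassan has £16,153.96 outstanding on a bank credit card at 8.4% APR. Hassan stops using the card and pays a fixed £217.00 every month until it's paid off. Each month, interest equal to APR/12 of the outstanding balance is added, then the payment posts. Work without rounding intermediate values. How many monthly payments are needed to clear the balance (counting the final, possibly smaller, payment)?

Monthly rate r = 8.4%/12 = 0.7% = 0.007.
Recurrence: B ← B·(1+r) − £217.00.
Month 1: interest £113.08; balance after payment £16,050.04.
Month 2: interest £112.35; balance after payment £15,945.39.
Closed form: n = −ln(1 − rB₀/P)/ln(1+r) = −ln(0.4789)/ln(1.007) ≈ 105.547, so the balance reaches zero during payment 106.

106 months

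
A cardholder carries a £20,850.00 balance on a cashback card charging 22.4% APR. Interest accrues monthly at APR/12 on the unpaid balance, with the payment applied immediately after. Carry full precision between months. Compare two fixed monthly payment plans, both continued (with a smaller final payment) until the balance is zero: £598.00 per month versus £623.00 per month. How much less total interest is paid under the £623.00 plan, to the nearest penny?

£1,008.01

Monthly rate r = 22.4%/12 = 1.86667% = 0.0186667.
At £598.00/mo: n = ⌈−ln(1 − rB₀/P)/ln(1+r)⌉ = 57 payments (last £534.59); total interest = total paid − £20,850.00 = £13,172.59.
At £623.00/mo: 53 payments (last £618.58); total interest £12,164.58.
Interest saved = £13,172.59 − £12,164.58 = £1,008.01.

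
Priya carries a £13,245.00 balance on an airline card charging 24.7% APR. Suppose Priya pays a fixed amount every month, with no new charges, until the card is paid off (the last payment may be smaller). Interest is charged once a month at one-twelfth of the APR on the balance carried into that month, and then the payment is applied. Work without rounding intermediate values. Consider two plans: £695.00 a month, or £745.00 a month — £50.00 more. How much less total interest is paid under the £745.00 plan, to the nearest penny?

£328.47

Monthly rate r = 24.7%/12 = 2.05833% = 0.0205833.
At £695.00/mo: n = ⌈−ln(1 − rB₀/P)/ln(1+r)⌉ = 25 payments (last £310.00); total interest = total paid − £13,245.00 = £3,745.00.
At £745.00/mo: 23 payments (last £271.53); total interest £3,416.53.
Interest saved = £3,745.00 − £3,416.53 = £328.47.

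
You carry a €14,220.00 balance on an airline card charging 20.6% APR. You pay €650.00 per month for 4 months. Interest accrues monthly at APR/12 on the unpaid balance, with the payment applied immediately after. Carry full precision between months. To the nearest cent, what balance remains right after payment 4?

€12,554.15

Monthly rate r = 20.6%/12 = 1.71667% = 0.0171667.
Each month: B ← B·(1+r) − €650.00.
Month 1: interest €244.11; balance after payment €13,814.11.
Month 2: interest €237.14; balance after payment €13,401.25.
Month 3: interest €230.05; balance after payment €12,981.31.
Month 4: interest €222.85; balance after payment €12,554.15.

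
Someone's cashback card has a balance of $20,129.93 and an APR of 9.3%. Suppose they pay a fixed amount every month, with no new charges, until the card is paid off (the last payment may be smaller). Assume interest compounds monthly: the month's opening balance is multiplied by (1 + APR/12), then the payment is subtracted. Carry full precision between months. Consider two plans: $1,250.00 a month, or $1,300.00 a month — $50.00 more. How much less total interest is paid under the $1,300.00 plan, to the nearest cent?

$57.38

Monthly rate r = 9.3%/12 = 0.775% = 0.00775.
At $1,250.00/mo: n = ⌈−ln(1 − rB₀/P)/ln(1+r)⌉ = 18 payments (last $335.64); total interest = total paid − $20,129.93 = $1,455.71.
At $1,300.00/mo: 17 payments (last $728.26); total interest $1,398.33.
Interest saved = $1,455.71 − $1,398.33 = $57.38.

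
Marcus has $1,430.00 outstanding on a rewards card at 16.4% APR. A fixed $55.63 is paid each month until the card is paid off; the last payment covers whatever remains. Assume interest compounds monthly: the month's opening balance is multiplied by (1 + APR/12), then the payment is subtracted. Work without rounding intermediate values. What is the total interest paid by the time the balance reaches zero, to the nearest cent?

Monthly rate r = 16.4%/12 = 1.36667% = 0.0136667.
Payoff takes n = ⌈−ln(1 − rB₀/P)/ln(1+r)⌉ = ⌈31.884⌉ = 32 payments; the last is $49.22.
Total paid = 31·$55.63 + $49.22 = $1,773.75.
Total interest = total paid − principal = $1,773.75 − $1,430.00 = $343.75.

$343.75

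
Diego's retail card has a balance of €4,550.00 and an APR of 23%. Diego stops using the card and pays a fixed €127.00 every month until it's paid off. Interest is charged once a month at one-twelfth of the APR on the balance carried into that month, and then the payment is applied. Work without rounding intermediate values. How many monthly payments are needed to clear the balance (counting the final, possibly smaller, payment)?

Monthly rate r = 23%/12 = 1.91667% = 0.0191667.
Recurrence: B ← B·(1+r) − €127.00.
Month 1: interest €87.21; balance after payment €4,510.21.
Month 2: interest €86.45; balance after payment €4,469.65.
Closed form: n = −ln(1 − rB₀/P)/ln(1+r) = −ln(0.31332)/ln(1.01917) ≈ 61.128, so the balance reaches zero during payment 62.

62 payments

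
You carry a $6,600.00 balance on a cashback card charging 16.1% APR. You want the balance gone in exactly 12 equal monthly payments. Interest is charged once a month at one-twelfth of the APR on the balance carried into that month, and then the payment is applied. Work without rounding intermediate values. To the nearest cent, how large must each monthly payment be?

$599.14

Monthly rate r = 16.1%/12 = 1.34167% = 0.0134167.
Level-payment amortization: P = B₀·r / (1 − (1+r)^(−n)) = 6600.00·0.0134167 / (1 − 1.01342^(−12)).
Denominator 1 − (1+r)^(−12) = 0.147796152.
P = 88.55 / 0.147796152 ≈ 599.14.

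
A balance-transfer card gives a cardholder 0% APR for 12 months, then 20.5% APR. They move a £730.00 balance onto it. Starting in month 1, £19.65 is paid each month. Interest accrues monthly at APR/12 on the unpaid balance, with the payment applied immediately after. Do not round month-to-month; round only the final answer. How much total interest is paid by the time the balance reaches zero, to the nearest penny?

£157.19

Promo months 1–12 at r₀ = 0%/12 = 0; months 13+ at r₁ = 20.5%/12 = 0.0170833.
After month 12 (no interest yet): B = £730.00 − 12·£19.65 = £494.20.
Then at r₁ with £19.65/mo: n₂ = −ln(1 − r₁·B/P)/ln(1+r₁) ≈ 33.15 → 34 more payments.
Total paid = 45·£19.65 + £2.94 = £887.19; interest = £887.19 − £730.00 = £157.19.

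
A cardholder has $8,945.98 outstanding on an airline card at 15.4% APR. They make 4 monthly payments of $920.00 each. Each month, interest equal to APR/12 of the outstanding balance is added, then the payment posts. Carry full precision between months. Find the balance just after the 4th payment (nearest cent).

$5,662.67

Monthly rate r = 15.4%/12 = 1.28333% = 0.0128333.
Each month: B ← B·(1+r) − $920.00.
Month 1: interest $114.81; balance after payment $8,140.79.
Month 2: interest $104.47; balance after payment $7,325.26.
Month 3: interest $94.01; balance after payment $6,499.27.
Month 4: interest $83.41; balance after payment $5,662.67.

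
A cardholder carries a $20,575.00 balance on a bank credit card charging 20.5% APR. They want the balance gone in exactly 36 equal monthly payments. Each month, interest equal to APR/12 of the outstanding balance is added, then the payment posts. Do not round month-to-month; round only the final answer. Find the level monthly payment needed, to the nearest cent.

$769.89

Monthly rate r = 20.5%/12 = 1.70833% = 0.0170833.
Level-payment amortization: P = B₀·r / (1 − (1+r)^(−n)) = 20575.00·0.0170833 / (1 − 1.01708^(−36)).
Denominator 1 − (1+r)^(−36) = 0.456543681.
P = 351.49 / 0.456543681 ≈ 769.89.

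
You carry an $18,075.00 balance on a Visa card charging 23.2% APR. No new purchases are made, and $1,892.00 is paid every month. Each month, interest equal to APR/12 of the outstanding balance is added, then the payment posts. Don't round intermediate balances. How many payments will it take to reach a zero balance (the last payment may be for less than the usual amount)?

11 payments

Monthly rate r = 23.2%/12 = 1.93333% = 0.0193333.
Recurrence: B ← B·(1+r) − $1,892.00.
Month 1: interest $349.45; balance after payment $16,532.45.
Month 2: interest $319.63; balance after payment $14,960.08.
Closed form: n = −ln(1 − rB₀/P)/ln(1+r) = −ln(0.8153)/ln(1.01933) ≈ 10.664, so the balance reaches zero during payment 11.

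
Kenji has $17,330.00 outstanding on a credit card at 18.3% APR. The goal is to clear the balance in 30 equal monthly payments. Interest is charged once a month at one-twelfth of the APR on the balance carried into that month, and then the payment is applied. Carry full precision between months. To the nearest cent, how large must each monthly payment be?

Monthly rate r = 18.3%/12 = 1.525% = 0.01525.
Level-payment amortization: P = B₀·r / (1 − (1+r)^(−n)) = 17330.00·0.01525 / (1 − 1.01525^(−30)).
Denominator 1 − (1+r)^(−30) = 0.364946878.
P = 264.283 / 0.364946878 ≈ 724.17.

$724.17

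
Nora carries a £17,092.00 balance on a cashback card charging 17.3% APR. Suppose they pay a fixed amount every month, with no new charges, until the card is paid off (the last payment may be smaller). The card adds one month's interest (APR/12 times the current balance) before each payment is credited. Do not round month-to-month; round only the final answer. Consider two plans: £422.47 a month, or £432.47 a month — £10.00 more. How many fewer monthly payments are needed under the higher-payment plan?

Monthly rate r = 17.3%/12 = 1.44167% = 0.0144167.
At £422.47/mo: n = ⌈−ln(1 − rB₀/P)/ln(1+r)⌉ = 62 payments (last £63.96); total interest = total paid − £17,092.00 = £8,742.63.
At £432.47/mo: 59 payments (last £400.40); total interest £8,391.66.
Payments saved = 62 − 59 = 3.

3 fewer payments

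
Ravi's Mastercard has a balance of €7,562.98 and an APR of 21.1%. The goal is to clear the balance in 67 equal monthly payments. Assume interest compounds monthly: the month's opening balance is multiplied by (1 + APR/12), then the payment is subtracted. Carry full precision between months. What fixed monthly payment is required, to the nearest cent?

€193.02

Monthly rate r = 21.1%/12 = 1.75833% = 0.0175833.
Level-payment amortization: P = B₀·r / (1 − (1+r)^(−n)) = 7562.98·0.0175833 / (1 − 1.01758^(−67)).
Denominator 1 − (1+r)^(−67) = 0.688963761.
P = 132.982 / 0.688963761 ≈ 193.02.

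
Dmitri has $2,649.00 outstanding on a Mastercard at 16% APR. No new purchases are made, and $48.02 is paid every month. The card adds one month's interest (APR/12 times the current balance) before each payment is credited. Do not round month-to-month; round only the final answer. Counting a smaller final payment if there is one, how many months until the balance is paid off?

101 payments

Monthly rate r = 16%/12 = 1.33333% = 0.0133333.
Recurrence: B ← B·(1+r) − $48.02.
Month 1: interest $35.32; balance after payment $2,636.30.
Month 2: interest $35.15; balance after payment $2,623.43.
Closed form: n = −ln(1 − rB₀/P)/ln(1+r) = −ln(0.26447)/ln(1.01333) ≈ 100.415, so the balance reaches zero during payment 101.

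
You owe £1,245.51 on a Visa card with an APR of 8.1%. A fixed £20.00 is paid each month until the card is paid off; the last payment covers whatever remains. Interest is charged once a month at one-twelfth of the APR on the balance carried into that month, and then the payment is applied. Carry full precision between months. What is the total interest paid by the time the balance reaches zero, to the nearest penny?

£375.79

Monthly rate r = 8.1%/12 = 0.675% = 0.00675.
Payoff takes n = ⌈−ln(1 − rB₀/P)/ln(1+r)⌉ = ⌈81.065⌉ = 82 payments; the last is £1.30.
Total paid = 81·£20.00 + £1.30 = £1,621.30.
Total interest = total paid − principal = £1,621.30 − £1,245.51 = £375.79.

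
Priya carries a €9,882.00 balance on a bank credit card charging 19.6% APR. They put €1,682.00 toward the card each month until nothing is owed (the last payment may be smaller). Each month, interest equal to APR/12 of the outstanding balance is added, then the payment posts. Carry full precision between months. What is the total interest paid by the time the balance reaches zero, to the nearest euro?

€594

Monthly rate r = 19.6%/12 = 1.63333% = 0.0163333.
Payoff takes n = ⌈−ln(1 − rB₀/P)/ln(1+r)⌉ = ⌈6.227⌉ = 7 payments; the last is €383.85.
Total paid = 6·€1,682.00 + €383.85 = €10,475.85.
Total interest = total paid − principal = €10,475.85 − €9,882.00 = €593.85.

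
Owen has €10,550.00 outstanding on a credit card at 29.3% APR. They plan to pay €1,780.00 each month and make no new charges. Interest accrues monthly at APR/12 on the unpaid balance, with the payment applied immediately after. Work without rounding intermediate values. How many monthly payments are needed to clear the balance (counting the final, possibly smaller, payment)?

7 months

Monthly rate r = 29.3%/12 = 2.44167% = 0.0244167.
Recurrence: B ← B·(1+r) − €1,780.00.
Month 1: interest €257.60; balance after payment €9,027.60.
Month 2: interest €220.42; balance after payment €7,468.02.
Closed form: n = −ln(1 − rB₀/P)/ln(1+r) = −ln(0.85528)/ln(1.02442) ≈ 6.480, so the balance reaches zero during payment 7.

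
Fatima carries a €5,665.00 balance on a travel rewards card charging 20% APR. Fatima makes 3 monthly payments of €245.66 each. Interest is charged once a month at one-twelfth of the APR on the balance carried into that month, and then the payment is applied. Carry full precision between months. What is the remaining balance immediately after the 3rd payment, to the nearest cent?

€5,203.67

Monthly rate r = 20%/12 = 1.66667% = 0.0166667.
Each month: B ← B·(1+r) − €245.66.
Month 1: interest €94.42; balance after payment €5,513.76.
Month 2: interest €91.90; balance after payment €5,359.99.
Month 3: interest €89.33; balance after payment €5,203.67.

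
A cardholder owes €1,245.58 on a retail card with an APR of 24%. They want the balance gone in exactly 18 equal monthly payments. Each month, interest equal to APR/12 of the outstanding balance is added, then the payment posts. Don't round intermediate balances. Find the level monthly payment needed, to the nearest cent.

€83.08

Monthly rate r = 24%/12 = 2% = 0.02.
Level-payment amortization: P = B₀·r / (1 − (1+r)^(−n)) = 1245.58·0.02 / (1 − 1.02^(−18)).
Denominator 1 − (1+r)^(−18) = 0.299840625.
P = 24.9116 / 0.299840625 ≈ 83.08.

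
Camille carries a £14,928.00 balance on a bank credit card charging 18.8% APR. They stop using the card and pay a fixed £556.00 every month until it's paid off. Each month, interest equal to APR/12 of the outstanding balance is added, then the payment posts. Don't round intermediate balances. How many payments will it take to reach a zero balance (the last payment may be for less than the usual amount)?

Monthly rate r = 18.8%/12 = 1.56667% = 0.0156667.
Recurrence: B ← B·(1+r) − £556.00.
Month 1: interest £233.87; balance after payment £14,605.87.
Month 2: interest £228.83; balance after payment £14,278.70.
Closed form: n = −ln(1 − rB₀/P)/ln(1+r) = −ln(0.57937)/ln(1.01567) ≈ 35.112, so the balance reaches zero during payment 36.

36 months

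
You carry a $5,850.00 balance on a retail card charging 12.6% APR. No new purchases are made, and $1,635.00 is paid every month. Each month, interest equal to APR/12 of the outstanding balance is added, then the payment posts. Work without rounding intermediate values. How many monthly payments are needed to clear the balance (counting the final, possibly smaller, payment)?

Monthly rate r = 12.6%/12 = 1.05% = 0.0105.
Recurrence: B ← B·(1+r) − $1,635.00.
Month 1: interest $61.42; balance after payment $4,276.43.
Month 2: interest $44.90; balance after payment $2,686.33.
Month 3: interest $28.21; balance after payment $1,079.53.
Month 4: interest $11.34; balance after payment $0.00.

4 months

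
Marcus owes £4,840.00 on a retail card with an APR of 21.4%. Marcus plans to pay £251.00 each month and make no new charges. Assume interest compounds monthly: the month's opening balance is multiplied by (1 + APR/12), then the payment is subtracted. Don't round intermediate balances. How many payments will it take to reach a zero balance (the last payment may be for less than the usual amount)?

24 months

Monthly rate r = 21.4%/12 = 1.78333% = 0.0178333.
Recurrence: B ← B·(1+r) − £251.00.
Month 1: interest £86.31; balance after payment £4,675.31.
Month 2: interest £83.38; balance after payment £4,507.69.
Closed form: n = −ln(1 − rB₀/P)/ln(1+r) = −ln(0.65612)/ln(1.01783) ≈ 23.840, so the balance reaches zero during payment 24.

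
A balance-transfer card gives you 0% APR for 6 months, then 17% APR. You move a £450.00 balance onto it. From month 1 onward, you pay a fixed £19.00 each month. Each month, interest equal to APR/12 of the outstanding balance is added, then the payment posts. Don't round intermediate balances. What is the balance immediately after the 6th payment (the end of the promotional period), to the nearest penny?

Promo months 1–6 at r₀ = 0%/12 = 0; months 7+ at r₁ = 17%/12 = 0.0141667.
After month 6 (no interest yet): B = £450.00 − 6·£19.00 = £336.00.

£336.00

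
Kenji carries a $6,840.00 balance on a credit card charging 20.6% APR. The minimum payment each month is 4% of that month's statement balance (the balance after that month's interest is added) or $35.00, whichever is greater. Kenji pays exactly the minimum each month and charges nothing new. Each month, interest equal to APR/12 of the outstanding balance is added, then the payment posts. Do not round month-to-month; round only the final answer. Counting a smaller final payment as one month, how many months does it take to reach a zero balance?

120 months

Monthly rate r = 20.6%/12 = 1.71667% = 0.0171667.
While 4% of the post-interest balance exceeds $35.00, each month B ← (B·(1+r))·(1 − 0.04), i.e. B shrinks by the factor (1+r)·0.96 = 0.97648.
This holds for months 1–88. Entering month 89 the balance is $842.23; 4% of the post-interest balance is now below $35.00, so the flat $35.00 minimum applies from here.
From month 89 a fixed $35.00 at rate r clears $842.23 in 32 more payments. Total: 88 + 32 = 120 months.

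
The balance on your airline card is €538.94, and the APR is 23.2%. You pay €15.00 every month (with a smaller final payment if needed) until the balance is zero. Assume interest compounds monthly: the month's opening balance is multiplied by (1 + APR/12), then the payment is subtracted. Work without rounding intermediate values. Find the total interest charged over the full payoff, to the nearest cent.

€390.30

Monthly rate r = 23.2%/12 = 1.93333% = 0.0193333.
Payoff takes n = ⌈−ln(1 − rB₀/P)/ln(1+r)⌉ = ⌈61.949⌉ = 62 payments; the last is €14.24.
Total paid = 61·€15.00 + €14.24 = €929.24.
Total interest = total paid − principal = €929.24 − €538.94 = €390.30.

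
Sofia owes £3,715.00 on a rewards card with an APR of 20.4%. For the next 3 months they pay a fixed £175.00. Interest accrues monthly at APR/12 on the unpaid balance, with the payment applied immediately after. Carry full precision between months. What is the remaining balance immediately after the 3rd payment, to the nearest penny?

Monthly rate r = 20.4%/12 = 1.7% = 0.017.
Each month: B ← B·(1+r) − £175.00.
Month 1: interest £63.15; balance after payment £3,603.16.
Month 2: interest £61.25; balance after payment £3,489.41.
Month 3: interest £59.32; balance after payment £3,373.73.

£3,373.73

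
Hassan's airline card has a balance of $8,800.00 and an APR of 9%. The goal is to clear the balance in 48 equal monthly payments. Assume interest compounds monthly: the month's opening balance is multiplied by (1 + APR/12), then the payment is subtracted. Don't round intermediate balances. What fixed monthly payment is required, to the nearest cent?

$218.99

Monthly rate r = 9%/12 = 0.75% = 0.0075.
Level-payment amortization: P = B₀·r / (1 − (1+r)^(−n)) = 8800.00·0.0075 / (1 − 1.0075^(−48)).
Denominator 1 − (1+r)^(−48) = 0.301385864.
P = 66 / 0.301385864 ≈ 218.99.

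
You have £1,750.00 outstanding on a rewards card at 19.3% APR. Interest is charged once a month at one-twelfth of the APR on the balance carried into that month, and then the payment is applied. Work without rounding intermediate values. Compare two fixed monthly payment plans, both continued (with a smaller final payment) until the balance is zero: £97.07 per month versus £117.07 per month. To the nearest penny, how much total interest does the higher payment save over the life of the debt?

£65.61

Monthly rate r = 19.3%/12 = 1.60833% = 0.0160833.
At £97.07/mo: n = ⌈−ln(1 − rB₀/P)/ln(1+r)⌉ = 22 payments (last £44.99); total interest = total paid − £1,750.00 = £333.46.
At £117.07/mo: 18 payments (last £27.66); total interest £267.85.
Interest saved = £333.46 − £267.85 = £65.61.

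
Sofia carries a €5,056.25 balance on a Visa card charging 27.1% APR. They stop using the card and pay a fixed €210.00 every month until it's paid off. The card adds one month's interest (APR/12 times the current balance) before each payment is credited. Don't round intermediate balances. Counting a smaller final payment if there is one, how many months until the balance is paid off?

Monthly rate r = 27.1%/12 = 2.25833% = 0.0225833.
Recurrence: B ← B·(1+r) − €210.00.
Month 1: interest €114.19; balance after payment €4,960.44.
Month 2: interest €112.02; balance after payment €4,862.46.
Closed form: n = −ln(1 − rB₀/P)/ln(1+r) = −ln(0.45625)/ln(1.02258) ≈ 35.138, so the balance reaches zero during payment 36.

36 payments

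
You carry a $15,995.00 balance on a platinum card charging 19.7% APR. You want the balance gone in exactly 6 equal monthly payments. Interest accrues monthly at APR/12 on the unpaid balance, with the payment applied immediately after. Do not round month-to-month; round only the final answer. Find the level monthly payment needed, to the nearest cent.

Monthly rate r = 19.7%/12 = 1.64167% = 0.0164167.
Level-payment amortization: P = B₀·r / (1 − (1+r)^(−n)) = 15995.00·0.0164167 / (1 − 1.01642^(−6)).
Denominator 1 − (1+r)^(−6) = 0.0930792607.
P = 262.585 / 0.0930792607 ≈ 2821.09.

$2,821.09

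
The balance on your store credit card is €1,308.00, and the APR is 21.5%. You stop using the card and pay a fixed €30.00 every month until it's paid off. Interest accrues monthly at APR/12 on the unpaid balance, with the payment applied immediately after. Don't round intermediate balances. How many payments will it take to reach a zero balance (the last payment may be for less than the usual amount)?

86 payments

Monthly rate r = 21.5%/12 = 1.79167% = 0.0179167.
Recurrence: B ← B·(1+r) − €30.00.
Month 1: interest €23.44; balance after payment €1,301.43.
Month 2: interest €23.32; balance after payment €1,294.75.
Closed form: n = −ln(1 − rB₀/P)/ln(1+r) = −ln(0.21883)/ln(1.01792) ≈ 85.564, so the balance reaches zero during payment 86.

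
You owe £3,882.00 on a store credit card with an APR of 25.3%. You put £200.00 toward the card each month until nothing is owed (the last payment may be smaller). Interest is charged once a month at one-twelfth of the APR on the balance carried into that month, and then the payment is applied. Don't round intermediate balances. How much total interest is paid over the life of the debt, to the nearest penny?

£1,163.61

Monthly rate r = 25.3%/12 = 2.10833% = 0.0210833.
Payoff takes n = ⌈−ln(1 − rB₀/P)/ln(1+r)⌉ = ⌈25.226⌉ = 26 payments; the last is £45.61.
Total paid = 25·£200.00 + £45.61 = £5,045.61.
Total interest = total paid − principal = £5,045.61 − £3,882.00 = £1,163.61.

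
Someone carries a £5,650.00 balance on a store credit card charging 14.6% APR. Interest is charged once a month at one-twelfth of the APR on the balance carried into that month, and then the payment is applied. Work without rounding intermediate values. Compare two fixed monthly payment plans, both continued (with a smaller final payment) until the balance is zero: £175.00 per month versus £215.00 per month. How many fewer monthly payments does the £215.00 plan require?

10 fewer payments

Monthly rate r = 14.6%/12 = 1.21667% = 0.0121667.
At £175.00/mo: n = ⌈−ln(1 − rB₀/P)/ln(1+r)⌉ = 42 payments (last £44.91); total interest = total paid − £5,650.00 = £1,569.91.
At £215.00/mo: 32 payments (last £184.57); total interest £1,199.57.
Payments saved = 42 − 32 = 10.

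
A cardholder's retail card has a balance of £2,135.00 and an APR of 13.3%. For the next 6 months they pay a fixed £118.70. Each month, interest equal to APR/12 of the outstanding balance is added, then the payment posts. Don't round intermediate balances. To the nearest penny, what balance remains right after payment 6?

£1,548.74

Monthly rate r = 13.3%/12 = 1.10833% = 0.0110833.
Each month: B ← B·(1+r) − £118.70.
Month 1: interest £23.66; balance after payment £2,039.96.
Month 2: interest £22.61; balance after payment £1,943.87.
Month 3: interest £21.54; balance after payment £1,846.72.
Month 4: interest £20.47; balance after payment £1,748.48.
Month 5: interest £19.38; balance after payment £1,649.16.
Month 6: interest £18.28; balance after payment £1,548.74.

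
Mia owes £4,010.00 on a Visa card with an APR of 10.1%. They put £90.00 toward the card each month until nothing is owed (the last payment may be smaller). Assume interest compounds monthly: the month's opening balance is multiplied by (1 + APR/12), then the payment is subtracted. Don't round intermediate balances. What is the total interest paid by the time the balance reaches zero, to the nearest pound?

£1,037

Monthly rate r = 10.1%/12 = 0.841667% = 0.00841667.
Payoff takes n = ⌈−ln(1 − rB₀/P)/ln(1+r)⌉ = ⌈56.078⌉ = 57 payments; the last is £7.09.
Total paid = 56·£90.00 + £7.09 = £5,047.09.
Total interest = total paid − principal = £5,047.09 − £4,010.00 = £1,037.09.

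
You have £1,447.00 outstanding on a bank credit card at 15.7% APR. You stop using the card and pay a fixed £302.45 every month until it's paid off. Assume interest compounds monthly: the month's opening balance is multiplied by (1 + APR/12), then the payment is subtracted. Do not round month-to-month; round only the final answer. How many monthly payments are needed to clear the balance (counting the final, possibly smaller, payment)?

5 months

Monthly rate r = 15.7%/12 = 1.30833% = 0.0130833.
Recurrence: B ← B·(1+r) − £302.45.
Month 1: interest £18.93; balance after payment £1,163.48.
Month 2: interest £15.22; balance after payment £876.25.
Month 3: interest £11.46; balance after payment £585.27.
Month 4: interest £7.66; balance after payment £290.48.
Month 5: interest £3.80; balance after payment £0.00.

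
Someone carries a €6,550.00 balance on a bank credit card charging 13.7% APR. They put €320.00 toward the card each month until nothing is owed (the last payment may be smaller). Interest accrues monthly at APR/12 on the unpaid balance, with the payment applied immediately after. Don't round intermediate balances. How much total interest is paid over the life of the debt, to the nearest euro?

Monthly rate r = 13.7%/12 = 1.14167% = 0.0114167.
Payoff takes n = ⌈−ln(1 − rB₀/P)/ln(1+r)⌉ = ⌈23.446⌉ = 24 payments; the last is €143.26.
Total paid = 23·€320.00 + €143.26 = €7,503.26.
Total interest = total paid − principal = €7,503.26 − €6,550.00 = €953.26.

€953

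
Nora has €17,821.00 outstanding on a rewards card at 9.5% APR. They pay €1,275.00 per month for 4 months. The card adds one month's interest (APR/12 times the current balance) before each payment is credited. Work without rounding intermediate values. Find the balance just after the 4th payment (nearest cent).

Monthly rate r = 9.5%/12 = 0.791667% = 0.00791667.
Each month: B ← B·(1+r) − €1,275.00.
Month 1: interest €141.08; balance after payment €16,687.08.
Month 2: interest €132.11; balance after payment €15,544.19.
Month 3: interest €123.06; balance after payment €14,392.25.
Month 4: interest €113.94; balance after payment €13,231.19.

€13,231.19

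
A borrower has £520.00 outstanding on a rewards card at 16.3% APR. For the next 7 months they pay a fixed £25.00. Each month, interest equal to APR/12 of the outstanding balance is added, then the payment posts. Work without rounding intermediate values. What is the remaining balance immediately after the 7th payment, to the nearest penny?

£389.21

Monthly rate r = 16.3%/12 = 1.35833% = 0.0135833.
Each month: B ← B·(1+r) − £25.00.
Month 1: interest £7.06; balance after payment £502.06.
Month 2: interest £6.82; balance after payment £483.88.
Month 3: interest £6.57; balance after payment £465.46.
Month 4: interest £6.32; balance after payment £446.78.
Month 5: interest £6.07; balance after payment £427.85.
Month 6: interest £5.81; balance after payment £408.66.
Month 7: interest £5.55; balance after payment £389.21.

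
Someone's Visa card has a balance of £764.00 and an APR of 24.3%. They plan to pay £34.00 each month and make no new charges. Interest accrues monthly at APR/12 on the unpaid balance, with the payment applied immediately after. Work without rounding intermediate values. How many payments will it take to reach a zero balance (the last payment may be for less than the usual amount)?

Monthly rate r = 24.3%/12 = 2.025% = 0.02025.
Recurrence: B ← B·(1+r) − £34.00.
Month 1: interest £15.47; balance after payment £745.47.
Month 2: interest £15.10; balance after payment £726.57.
Closed form: n = −ln(1 − rB₀/P)/ln(1+r) = −ln(0.54497)/ln(1.02025) ≈ 30.279, so the balance reaches zero during payment 31.

31 payments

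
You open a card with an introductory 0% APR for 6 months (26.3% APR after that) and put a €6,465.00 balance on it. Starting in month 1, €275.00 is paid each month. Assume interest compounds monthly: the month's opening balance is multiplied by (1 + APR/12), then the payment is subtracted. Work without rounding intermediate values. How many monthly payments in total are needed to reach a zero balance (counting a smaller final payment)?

29 payments

Promo months 1–6 at r₀ = 0%/12 = 0; months 7+ at r₁ = 26.3%/12 = 0.0219167.
After month 6 (no interest yet): B = €6,465.00 − 6·€275.00 = €4,815.00.
Then at r₁ with €275.00/mo: n₂ = −ln(1 − r₁·B/P)/ln(1+r₁) ≈ 22.33 → 23 more payments.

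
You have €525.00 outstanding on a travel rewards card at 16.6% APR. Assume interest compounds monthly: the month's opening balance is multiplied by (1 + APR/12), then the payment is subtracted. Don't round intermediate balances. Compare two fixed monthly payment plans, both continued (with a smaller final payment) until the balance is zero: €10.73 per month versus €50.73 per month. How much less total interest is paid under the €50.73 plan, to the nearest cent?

Monthly rate r = 16.6%/12 = 1.38333% = 0.0138333.
At €10.73/mo: n = ⌈−ln(1 − rB₀/P)/ln(1+r)⌉ = 83 payments (last €2.40); total interest = total paid − €525.00 = €357.26.
At €50.73/mo: 12 payments (last €12.55); total interest €45.58.
Interest saved = €357.26 − €45.58 = €311.68.

€311.68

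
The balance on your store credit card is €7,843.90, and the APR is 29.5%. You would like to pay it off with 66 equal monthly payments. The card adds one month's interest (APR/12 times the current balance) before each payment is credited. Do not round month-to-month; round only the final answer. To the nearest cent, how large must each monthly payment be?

€241.43

Monthly rate r = 29.5%/12 = 2.45833% = 0.0245833.
Level-payment amortization: P = B₀·r / (1 − (1+r)^(−n)) = 7843.90·0.0245833 / (1 − 1.02458^(−66)).
Denominator 1 − (1+r)^(−66) = 0.798683646.
P = 192.829 / 0.798683646 ≈ 241.43.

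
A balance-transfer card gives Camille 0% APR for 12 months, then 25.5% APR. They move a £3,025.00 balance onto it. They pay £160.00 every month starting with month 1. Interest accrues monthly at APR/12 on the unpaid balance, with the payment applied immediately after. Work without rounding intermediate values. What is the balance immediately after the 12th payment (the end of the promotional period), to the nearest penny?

£1,105.00

Promo months 1–12 at r₀ = 0%/12 = 0; months 13+ at r₁ = 25.5%/12 = 0.02125.
After month 12 (no interest yet): B = £3,025.00 − 12·£160.00 = £1,105.00.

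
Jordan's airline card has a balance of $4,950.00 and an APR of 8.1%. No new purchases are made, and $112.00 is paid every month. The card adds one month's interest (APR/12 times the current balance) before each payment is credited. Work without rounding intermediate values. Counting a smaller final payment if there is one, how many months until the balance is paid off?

Monthly rate r = 8.1%/12 = 0.675% = 0.00675.
Recurrence: B ← B·(1+r) − $112.00.
Month 1: interest $33.41; balance after payment $4,871.41.
Month 2: interest $32.88; balance after payment $4,792.29.
Closed form: n = −ln(1 − rB₀/P)/ln(1+r) = −ln(0.70167)/ln(1.00675) ≈ 52.664, so the balance reaches zero during payment 53.

53 months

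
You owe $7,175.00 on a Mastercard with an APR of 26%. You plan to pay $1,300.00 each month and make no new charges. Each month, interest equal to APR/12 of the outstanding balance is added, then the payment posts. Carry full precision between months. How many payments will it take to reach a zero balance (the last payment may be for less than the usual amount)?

Monthly rate r = 26%/12 = 2.16667% = 0.0216667.
Recurrence: B ← B·(1+r) − $1,300.00.
Month 1: interest $155.46; balance after payment $6,030.46.
Month 2: interest $130.66; balance after payment $4,861.12.
Month 3: interest $105.32; balance after payment $3,666.44.
Month 4: interest $79.44; balance after payment $2,445.88.
Month 5: interest $52.99; balance after payment $1,198.88.
Month 6: interest $25.98; balance after payment $0.00.

6 payments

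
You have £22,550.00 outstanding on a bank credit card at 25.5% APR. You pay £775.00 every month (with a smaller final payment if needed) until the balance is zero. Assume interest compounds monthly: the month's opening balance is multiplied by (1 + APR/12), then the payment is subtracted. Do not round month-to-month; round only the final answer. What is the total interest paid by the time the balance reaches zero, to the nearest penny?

£12,949.37

Monthly rate r = 25.5%/12 = 2.125% = 0.02125.
Payoff takes n = ⌈−ln(1 − rB₀/P)/ln(1+r)⌉ = ⌈45.804⌉ = 46 payments; the last is £624.37.
Total paid = 45·£775.00 + £624.37 = £35,499.37.
Total interest = total paid − principal = £35,499.37 − £22,550.00 = £12,949.37.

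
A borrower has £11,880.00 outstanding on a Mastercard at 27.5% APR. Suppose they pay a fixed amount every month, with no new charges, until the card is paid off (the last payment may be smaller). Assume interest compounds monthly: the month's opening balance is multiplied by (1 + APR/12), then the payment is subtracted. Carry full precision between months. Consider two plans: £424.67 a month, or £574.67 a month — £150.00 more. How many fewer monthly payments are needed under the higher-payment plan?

Monthly rate r = 27.5%/12 = 2.29167% = 0.0229167.
At £424.67/mo: n = ⌈−ln(1 − rB₀/P)/ln(1+r)⌉ = 46 payments (last £95.70); total interest = total paid − £11,880.00 = £7,325.85.
At £574.67/mo: 29 payments (last £193.05); total interest £4,403.81.
Payments saved = 46 − 29 = 17.

17 fewer payments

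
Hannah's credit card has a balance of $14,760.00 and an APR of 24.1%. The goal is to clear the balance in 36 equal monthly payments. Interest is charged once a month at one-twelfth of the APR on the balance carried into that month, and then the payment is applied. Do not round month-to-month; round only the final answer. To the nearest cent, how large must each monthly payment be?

Monthly rate r = 24.1%/12 = 2.00833% = 0.0200833.
Level-payment amortization: P = B₀·r / (1 − (1+r)^(−n)) = 14760.00·0.0200833 / (1 − 1.02008^(−36)).
Denominator 1 − (1+r)^(−36) = 0.511216505.
P = 296.43 / 0.511216505 ≈ 579.85.

$579.85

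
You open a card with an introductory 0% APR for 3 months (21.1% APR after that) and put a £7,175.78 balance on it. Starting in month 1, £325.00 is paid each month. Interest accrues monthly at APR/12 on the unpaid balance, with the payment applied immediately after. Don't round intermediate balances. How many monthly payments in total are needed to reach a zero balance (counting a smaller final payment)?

27 months

Promo months 1–3 at r₀ = 0%/12 = 0; months 4+ at r₁ = 21.1%/12 = 0.0175833.
After month 3 (no interest yet): B = £7,175.78 − 3·£325.00 = £6,200.78.
Then at r₁ with £325.00/mo: n₂ = −ln(1 − r₁·B/P)/ln(1+r₁) ≈ 23.45 → 24 more payments.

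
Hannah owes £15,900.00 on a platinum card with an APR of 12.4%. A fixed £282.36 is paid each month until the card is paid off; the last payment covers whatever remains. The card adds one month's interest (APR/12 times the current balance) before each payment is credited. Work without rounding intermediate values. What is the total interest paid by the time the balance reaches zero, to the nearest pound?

£8,050

Monthly rate r = 12.4%/12 = 1.03333% = 0.0103333.
Payoff takes n = ⌈−ln(1 − rB₀/P)/ln(1+r)⌉ = ⌈84.821⌉ = 85 payments; the last is £232.13.
Total paid = 84·£282.36 + £232.13 = £23,950.37.
Total interest = total paid − principal = £23,950.37 − £15,900.00 = £8,050.37.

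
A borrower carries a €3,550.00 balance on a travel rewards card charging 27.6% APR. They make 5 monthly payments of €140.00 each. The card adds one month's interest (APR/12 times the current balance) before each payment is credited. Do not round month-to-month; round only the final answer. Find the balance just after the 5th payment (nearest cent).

Monthly rate r = 27.6%/12 = 2.3% = 0.023.
Each month: B ← B·(1+r) − €140.00.
Month 1: interest €81.65; balance after payment €3,491.65.
Month 2: interest €80.31; balance after payment €3,431.96.
Month 3: interest €78.94; balance after payment €3,370.89.
Month 4: interest €77.53; balance after payment €3,308.42.
Month 5: interest €76.09; balance after payment €3,244.52.

€3,244.52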